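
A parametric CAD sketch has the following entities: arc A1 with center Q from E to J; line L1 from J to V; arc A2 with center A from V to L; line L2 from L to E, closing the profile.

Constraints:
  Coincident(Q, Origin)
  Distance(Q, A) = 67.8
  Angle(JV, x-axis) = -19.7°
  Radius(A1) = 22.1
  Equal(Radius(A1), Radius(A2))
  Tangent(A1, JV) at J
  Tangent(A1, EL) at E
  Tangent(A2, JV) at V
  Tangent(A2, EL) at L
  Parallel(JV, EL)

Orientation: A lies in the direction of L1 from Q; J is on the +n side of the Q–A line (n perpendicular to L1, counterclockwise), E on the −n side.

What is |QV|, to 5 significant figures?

71.311

The slot axis is L1's direction at -19.7°, so u = (cos -19.7°, sin -19.7°) = (0.94147, -0.33710) and n = (−sin -19.7°, cos -19.7°) = (0.33710, 0.94147). Q is at the origin and A lies 67.8 along u from Q, so A = 67.8·u = (63.832, -22.855). Tangency of A1 to both parallel lines with radius 22.1 puts J and E at Q ± 22.1·n: J = (7.4498, 20.806), E = (-7.4498, -20.806). Equal radii place V and L the same way about A: V = A + 22.1·n = (71.282, -2.0486), L = A − 22.1·n = (56.382, -43.662). Then |QV| = |V − Q| = 71.311.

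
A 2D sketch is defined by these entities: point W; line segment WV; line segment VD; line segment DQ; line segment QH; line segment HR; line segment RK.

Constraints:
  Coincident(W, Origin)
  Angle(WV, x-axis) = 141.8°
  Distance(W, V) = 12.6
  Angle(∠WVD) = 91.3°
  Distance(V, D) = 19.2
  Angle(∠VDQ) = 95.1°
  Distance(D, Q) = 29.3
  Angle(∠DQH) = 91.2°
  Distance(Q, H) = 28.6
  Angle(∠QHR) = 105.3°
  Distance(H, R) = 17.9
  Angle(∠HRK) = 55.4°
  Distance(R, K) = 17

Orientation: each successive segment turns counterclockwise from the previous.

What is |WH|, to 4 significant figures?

20.72

W is at the origin; WV runs at 141.8° with length 12.6, so V = (-9.902, 7.792). ∠WVD = 91.3° gives VD at -129.5° from the x-axis; with |VD| = 19.2, D = (-22.11, -7.023). ∠VDQ = 95.1° gives DQ at -44.60° from the x-axis; with |DQ| = 29.3, Q = (-1.252, -27.60). ∠DQH = 91.2° gives QH at 44.20° from the x-axis; with |QH| = 28.6, H = (19.25, -7.657). Then |WH| = |H − W| = 20.72.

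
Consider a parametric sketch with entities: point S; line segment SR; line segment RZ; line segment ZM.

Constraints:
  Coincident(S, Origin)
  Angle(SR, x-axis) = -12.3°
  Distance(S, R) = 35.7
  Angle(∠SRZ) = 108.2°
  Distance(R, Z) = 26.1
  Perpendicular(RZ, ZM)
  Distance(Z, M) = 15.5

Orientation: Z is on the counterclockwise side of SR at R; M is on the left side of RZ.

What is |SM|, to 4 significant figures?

41.55

S is at the origin; SR runs at -12.3° with length 35.7, so R = 35.7·(cos -12.3°, sin -12.3°) = (34.88, -7.605). ∠SRZ = 108.2°, so RZ runs at -12.3° + (180° − 108.2°) = 59.50° from the x-axis; with |RZ| = 26.1, Z = R + 26.1·(cos 59.50°, sin 59.50°) = (48.13, 14.88). RZ is perpendicular to ZM; with |ZM| = 15.5 on the left of RZ, M = Z + 15.5·(-0.8616, 0.5075) = (34.77, 22.75). Then |SM| = |M − S| = 41.55.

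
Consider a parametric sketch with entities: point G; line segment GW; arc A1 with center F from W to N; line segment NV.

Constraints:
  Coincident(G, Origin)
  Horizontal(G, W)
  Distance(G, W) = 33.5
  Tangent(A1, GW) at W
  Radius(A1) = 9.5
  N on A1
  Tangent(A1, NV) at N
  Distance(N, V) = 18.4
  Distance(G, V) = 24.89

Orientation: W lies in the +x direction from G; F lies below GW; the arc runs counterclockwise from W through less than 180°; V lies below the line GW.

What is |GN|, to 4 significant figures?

25.94

G is at the origin; G and W share the same y with |GW| = 33.5 and W on the +x side, so W = (33.50, 0.000). The tangent condition forces FW to be normal to GW, so F = W + (0, -9.5) = (33.50, -9.500). Since FN ⟂ NV (tangency), |FV| = √(9.5² + 18.4²) = 20.71 regardless of where N sits on A1. So V lies on both circle(G, 24.89) and circle(F, 20.71); the below-GW intersection is V = (15.40, -19.56). N is the foot of the tangent from V: N = (25.59, -4.237).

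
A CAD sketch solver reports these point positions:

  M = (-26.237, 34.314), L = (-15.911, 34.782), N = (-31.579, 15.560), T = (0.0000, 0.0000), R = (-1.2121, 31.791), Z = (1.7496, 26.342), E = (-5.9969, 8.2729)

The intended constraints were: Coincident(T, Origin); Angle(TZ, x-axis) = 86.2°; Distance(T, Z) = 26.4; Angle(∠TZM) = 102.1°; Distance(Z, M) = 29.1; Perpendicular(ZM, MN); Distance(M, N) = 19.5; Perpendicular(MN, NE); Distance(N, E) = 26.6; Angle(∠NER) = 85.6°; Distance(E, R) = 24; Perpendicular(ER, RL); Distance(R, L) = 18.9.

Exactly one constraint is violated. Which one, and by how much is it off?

Distance(R, L) = 18.9 — off by 3.90.

T = (0.00, 0.00) ✓; TZ at 86.20° ✓; |TZ| = 26.40 ✓; ∠TZM = 102.1° ✓; |ZM| = 29.10 ✓; ∠(ZM, MN) = 90.00° ✓; |MN| = 19.50 ✓; ∠(MN, NE) = 90.00° ✓; |NE| = 26.60 ✓; ∠NER = 85.60° ✓; |ER| = 24.00 ✓; ∠(ER, RL) = 90.00° ✓; |RL| = 15.00 ✗.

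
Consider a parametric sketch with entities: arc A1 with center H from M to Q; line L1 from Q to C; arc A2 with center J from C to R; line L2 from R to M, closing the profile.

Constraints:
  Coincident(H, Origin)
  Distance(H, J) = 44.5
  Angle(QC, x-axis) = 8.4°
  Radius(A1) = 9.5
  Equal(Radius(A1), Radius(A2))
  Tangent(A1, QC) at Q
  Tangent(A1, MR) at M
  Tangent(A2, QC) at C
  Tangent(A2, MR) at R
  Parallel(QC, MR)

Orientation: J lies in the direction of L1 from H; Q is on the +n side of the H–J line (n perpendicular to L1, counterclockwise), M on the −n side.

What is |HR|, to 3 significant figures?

45.5

Tangency of A1 to both parallel lines with radius 9.5 puts Q and M at H ± 9.5·n: Q = (-1.39, 9.40), M = (1.39, -9.40). Equal radii place C and R the same way about J: C = J + 9.5·n = (42.6, 15.9), R = J − 9.5·n = (45.4, -2.90). Then |HR| = |R − H| = 45.5.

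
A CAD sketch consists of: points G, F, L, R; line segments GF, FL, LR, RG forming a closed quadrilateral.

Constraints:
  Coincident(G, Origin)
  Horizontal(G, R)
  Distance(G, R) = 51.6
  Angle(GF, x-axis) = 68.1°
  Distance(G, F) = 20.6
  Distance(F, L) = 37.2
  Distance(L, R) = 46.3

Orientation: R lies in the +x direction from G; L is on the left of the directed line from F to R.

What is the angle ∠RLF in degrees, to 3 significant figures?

69.0°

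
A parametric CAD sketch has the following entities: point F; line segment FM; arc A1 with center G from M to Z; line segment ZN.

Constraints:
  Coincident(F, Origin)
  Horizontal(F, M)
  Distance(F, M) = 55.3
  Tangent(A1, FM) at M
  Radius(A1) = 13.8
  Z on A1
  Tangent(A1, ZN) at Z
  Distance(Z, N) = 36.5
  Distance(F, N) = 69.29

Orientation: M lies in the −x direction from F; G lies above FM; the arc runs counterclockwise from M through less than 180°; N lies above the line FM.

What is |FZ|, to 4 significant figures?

44.40

Checks: |GZ| = 13.80 ✓; ∠(GZ, ZN) = 90.00° ✓; |ZN| = 36.50 ✓; |FN| = 69.29 ✓.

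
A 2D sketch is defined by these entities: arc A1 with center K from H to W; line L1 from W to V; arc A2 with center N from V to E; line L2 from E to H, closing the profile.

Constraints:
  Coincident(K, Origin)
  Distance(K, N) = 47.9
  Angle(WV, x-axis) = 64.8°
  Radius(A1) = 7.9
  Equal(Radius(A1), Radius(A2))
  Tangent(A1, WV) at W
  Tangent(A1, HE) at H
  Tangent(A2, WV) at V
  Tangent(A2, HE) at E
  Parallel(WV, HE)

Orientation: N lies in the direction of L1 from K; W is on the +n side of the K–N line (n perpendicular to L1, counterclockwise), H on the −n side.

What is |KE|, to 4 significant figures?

48.55

Tangency of A1 to both parallel lines with radius 7.9 puts W and H at K ± 7.9·n: W = (-7.148, 3.364), H = (7.148, -3.364). Equal radii place V and E the same way about N: V = N + 7.9·n = (13.25, 46.70), E = N − 7.9·n = (27.54, 39.98). Then |KE| = |E − K| = 48.55.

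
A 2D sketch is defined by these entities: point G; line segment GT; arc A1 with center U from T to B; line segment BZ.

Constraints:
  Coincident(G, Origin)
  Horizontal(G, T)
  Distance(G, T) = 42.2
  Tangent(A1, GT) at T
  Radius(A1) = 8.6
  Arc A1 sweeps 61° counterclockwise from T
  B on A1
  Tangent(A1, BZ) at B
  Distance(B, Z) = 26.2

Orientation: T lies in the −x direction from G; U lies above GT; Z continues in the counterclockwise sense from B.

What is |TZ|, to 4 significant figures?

34.01

On A1, T sits at bearing -90° from U; a 61° counterclockwise sweep puts B at bearing -29°, so B = U + 8.6·(cos -29°, sin -29°) = (-34.68, 4.431). Tangency of A1 to BZ means the radius UB is perpendicular to BZ, so BZ runs along (−sin -29°, cos -29°); with |BZ| = 26.2, Z = (-21.98, 27.35). Then |TZ| = |Z − T| = 34.01.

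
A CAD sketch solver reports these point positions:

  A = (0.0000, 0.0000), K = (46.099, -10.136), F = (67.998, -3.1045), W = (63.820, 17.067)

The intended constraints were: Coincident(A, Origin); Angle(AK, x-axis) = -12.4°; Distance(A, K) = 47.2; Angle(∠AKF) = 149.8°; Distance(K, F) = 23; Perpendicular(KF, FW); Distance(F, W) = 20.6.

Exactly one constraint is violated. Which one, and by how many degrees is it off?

Perpendicular(KF, FW) — off by 6.10°.

A = (0.00, 0.00) ✓; AK at -12.40° ✓; |AK| = 47.20 ✓; ∠AKF = 149.8° ✓; |KF| = 23.00 ✓; ∠(KF, FW) = 83.90° ✗; |FW| = 20.60 ✓.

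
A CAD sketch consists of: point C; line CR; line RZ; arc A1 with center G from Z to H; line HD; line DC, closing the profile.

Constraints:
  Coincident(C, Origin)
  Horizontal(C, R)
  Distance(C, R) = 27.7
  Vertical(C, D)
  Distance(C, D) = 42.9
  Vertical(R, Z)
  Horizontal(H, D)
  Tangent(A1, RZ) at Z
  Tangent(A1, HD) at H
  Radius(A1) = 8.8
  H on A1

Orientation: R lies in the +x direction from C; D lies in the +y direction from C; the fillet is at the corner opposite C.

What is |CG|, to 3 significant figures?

39.0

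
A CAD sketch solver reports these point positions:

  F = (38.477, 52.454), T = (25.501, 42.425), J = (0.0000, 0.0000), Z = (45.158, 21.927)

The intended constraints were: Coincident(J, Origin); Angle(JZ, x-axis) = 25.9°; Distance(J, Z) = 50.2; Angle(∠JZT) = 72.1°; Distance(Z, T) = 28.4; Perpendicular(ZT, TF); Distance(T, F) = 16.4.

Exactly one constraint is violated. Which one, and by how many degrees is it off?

Perpendicular(ZT, TF) — off by 6.10°.

J = (0.00, 0.00) ✓; JZ at 25.90° ✓; |JZ| = 50.20 ✓; ∠JZT = 72.10° ✓; |ZT| = 28.40 ✓; ∠(ZT, TF) = 96.10° ✗; |TF| = 16.40 ✓.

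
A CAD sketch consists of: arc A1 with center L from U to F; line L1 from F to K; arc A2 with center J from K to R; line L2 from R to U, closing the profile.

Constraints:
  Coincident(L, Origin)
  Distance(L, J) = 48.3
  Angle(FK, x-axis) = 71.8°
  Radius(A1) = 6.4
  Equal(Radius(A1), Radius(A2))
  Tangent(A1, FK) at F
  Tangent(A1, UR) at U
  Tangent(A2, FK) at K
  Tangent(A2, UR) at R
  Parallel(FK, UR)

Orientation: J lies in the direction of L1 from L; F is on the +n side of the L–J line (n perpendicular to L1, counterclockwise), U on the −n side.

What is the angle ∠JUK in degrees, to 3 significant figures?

7.29°

Tangency of A1 to both parallel lines with radius 6.4 puts F and U at L ± 6.4·n: F = (-6.08, 2.00), U = (6.08, -2.00). Equal radii place K and R the same way about J: K = J + 6.4·n = (9.01, 47.9), R = J − 6.4·n = (21.2, 43.9). Then cos ∠JUK = UJ·UK / (|UJ||UK|), giving 7.29°.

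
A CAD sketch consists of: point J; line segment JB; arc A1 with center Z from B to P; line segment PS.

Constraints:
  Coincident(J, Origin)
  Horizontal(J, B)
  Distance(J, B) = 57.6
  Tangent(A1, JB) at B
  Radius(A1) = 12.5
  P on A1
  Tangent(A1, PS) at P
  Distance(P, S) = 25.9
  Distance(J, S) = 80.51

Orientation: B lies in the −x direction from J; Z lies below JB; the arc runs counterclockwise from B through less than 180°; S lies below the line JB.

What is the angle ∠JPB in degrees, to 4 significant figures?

34.22°

Checks: |ZP| = 12.50 ✓; ∠(ZP, PS) = 90.00° ✓; |PS| = 25.90 ✓; |JS| = 80.51 ✓.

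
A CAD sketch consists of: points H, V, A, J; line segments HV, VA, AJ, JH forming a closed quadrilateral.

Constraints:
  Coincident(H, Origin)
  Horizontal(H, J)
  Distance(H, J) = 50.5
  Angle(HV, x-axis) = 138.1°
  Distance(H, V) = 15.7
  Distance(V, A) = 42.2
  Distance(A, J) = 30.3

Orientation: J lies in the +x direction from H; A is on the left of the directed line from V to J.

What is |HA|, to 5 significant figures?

36.113

Checks: HV at 138.1° ✓; |VA| = 42.20 ✓; |AJ| = 30.30 ✓.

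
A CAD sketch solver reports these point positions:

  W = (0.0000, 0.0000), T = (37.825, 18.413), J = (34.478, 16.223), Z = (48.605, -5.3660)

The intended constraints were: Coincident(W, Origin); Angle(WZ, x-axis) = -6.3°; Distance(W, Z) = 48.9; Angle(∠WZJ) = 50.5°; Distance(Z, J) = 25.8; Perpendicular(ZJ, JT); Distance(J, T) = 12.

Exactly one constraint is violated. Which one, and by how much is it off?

Distance(J, T) = 12 — off by 8.00.

W = (0.00, 0.00) ✓; WZ at -6.300° ✓; |WZ| = 48.90 ✓; ∠WZJ = 50.50° ✓; |ZJ| = 25.80 ✓; ∠(ZJ, JT) = 90.00° ✓; |JT| = 4.000 ✗.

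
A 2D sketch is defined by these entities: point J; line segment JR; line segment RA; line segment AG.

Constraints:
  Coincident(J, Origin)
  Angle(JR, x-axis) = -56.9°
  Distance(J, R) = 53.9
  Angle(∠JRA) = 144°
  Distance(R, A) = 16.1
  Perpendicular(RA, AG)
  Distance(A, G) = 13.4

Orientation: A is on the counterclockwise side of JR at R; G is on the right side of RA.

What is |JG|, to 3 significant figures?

74.8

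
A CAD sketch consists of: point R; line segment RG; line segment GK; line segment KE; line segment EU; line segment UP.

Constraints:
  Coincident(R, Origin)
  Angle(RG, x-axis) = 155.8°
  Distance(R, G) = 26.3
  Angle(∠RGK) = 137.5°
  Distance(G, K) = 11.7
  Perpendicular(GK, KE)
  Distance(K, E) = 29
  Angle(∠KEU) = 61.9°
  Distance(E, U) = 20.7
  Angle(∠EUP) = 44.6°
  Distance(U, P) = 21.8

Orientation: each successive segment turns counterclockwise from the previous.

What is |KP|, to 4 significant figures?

13.32

R is at the origin; RG runs at 155.8° with length 26.3, so G = (-23.99, 10.78). ∠RGK = 137.5° gives GK at -161.7° from the x-axis; with |GK| = 11.7, K = (-35.10, 7.107). GK is perpendicular to KE, so KE runs at -71.70°; with |KE| = 29.0, E = (-25.99, -20.43). ∠KEU = 61.9° gives EU at 46.40° from the x-axis; with |EU| = 20.7, U = (-11.72, -5.436). ∠EUP = 44.6° gives UP at -178.2° from the x-axis; with |UP| = 21.8, P = (-33.51, -6.120). Then |KP| = |P − K| = 13.32.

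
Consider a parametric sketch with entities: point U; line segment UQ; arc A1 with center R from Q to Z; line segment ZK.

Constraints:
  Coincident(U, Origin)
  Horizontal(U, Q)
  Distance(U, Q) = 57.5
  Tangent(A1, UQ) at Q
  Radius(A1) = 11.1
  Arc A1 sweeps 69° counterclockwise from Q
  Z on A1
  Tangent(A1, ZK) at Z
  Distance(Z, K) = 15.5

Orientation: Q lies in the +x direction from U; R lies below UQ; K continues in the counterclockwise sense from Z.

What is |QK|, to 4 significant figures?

26.83

On A1, Q sits at bearing 90° from R; a 69° counterclockwise sweep puts Z at bearing 159°, so Z = R + 11.1·(cos 159°, sin 159°) = (47.14, -7.122). A1 meets ZK tangentially, so RZ is at right angles to ZK, so ZK runs along (−sin 159°, cos 159°); with |ZK| = 15.5, K = (41.58, -21.59). Then |QK| = |K − Q| = 26.83.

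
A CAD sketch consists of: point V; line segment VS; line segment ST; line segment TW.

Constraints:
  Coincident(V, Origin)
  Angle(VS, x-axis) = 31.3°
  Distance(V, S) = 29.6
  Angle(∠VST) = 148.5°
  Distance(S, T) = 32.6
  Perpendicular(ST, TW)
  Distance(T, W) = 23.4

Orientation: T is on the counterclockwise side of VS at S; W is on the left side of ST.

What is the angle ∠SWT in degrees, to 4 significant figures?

54.33°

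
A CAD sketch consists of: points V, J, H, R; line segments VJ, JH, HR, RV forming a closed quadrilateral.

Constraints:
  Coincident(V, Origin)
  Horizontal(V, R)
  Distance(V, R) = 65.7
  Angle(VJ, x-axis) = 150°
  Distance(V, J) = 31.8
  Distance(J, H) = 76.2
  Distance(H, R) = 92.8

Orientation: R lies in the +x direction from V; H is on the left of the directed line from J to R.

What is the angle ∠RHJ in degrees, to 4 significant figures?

67.24°

V is at the origin; VR is horizontal with |VR| = 65.7 and R in +x, so R = (65.7, 0). VJ runs at 150.0° with |VJ| = 31.8, so J = (-27.54, 15.90). H is determined by |JH| = 76.2 and |HR| = 92.8 together: it lies at the intersection of circle(J, 76.2) and circle(R, 92.8). With |JR| = 94.59, the foot of the radical line on JR is 32.46 from J and the perpendicular offset is √(76.2² − 32.46²) = 68.94. Taking the left-of-JR solution: H = (16.05, 78.40).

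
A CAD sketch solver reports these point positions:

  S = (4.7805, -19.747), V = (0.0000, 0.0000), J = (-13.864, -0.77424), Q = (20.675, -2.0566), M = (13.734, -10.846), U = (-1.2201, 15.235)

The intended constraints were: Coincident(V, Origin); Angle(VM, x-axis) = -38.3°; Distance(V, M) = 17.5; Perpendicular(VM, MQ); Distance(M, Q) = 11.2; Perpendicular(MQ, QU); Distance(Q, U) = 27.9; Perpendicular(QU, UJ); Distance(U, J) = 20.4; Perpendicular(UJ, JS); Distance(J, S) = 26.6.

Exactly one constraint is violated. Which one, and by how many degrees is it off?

Perpendicular(UJ, JS) — off by 7.20°.

V = (0.00, 0.00) ✓; VM at -38.30° ✓; |VM| = 17.50 ✓; ∠(VM, MQ) = 90.00° ✓; |MQ| = 11.20 ✓; ∠(MQ, QU) = 90.00° ✓; |QU| = 27.90 ✓; ∠(QU, UJ) = 90.00° ✓; |UJ| = 20.40 ✓; ∠(UJ, JS) = 82.80° ✗; |JS| = 26.60 ✓.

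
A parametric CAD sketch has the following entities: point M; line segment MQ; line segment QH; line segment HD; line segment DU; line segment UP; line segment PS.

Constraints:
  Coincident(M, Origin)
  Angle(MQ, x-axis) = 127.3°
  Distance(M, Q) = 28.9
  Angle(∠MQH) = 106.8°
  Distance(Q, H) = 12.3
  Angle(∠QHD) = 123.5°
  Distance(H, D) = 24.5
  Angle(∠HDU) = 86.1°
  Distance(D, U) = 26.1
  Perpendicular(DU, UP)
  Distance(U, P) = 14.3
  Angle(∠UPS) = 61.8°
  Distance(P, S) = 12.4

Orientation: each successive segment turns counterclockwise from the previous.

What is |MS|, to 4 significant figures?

18.24

M is at the origin; MQ runs at 127.3° with length 28.9, so Q = (-17.51, 22.99). ∠MQH = 106.8° gives QH at -159.5° from the x-axis; with |QH| = 12.3, H = (-29.03, 18.68). ∠QHD = 123.5° gives HD at -103.0° from the x-axis; with |HD| = 24.5, D = (-34.55, -5.190). ∠HDU = 86.1° gives DU at -9.100° from the x-axis; with |DU| = 26.1, U = (-8.774, -9.318). The perpendicularity gives UP at right angles to DU, so UP runs at 80.90°; with |UP| = 14.3, P = (-6.512, 4.802). ∠UPS = 61.8° gives PS at -160.9° from the x-axis; with |PS| = 12.4, S = (-18.23, 0.7442). Then |MS| = |S − M| = 18.24.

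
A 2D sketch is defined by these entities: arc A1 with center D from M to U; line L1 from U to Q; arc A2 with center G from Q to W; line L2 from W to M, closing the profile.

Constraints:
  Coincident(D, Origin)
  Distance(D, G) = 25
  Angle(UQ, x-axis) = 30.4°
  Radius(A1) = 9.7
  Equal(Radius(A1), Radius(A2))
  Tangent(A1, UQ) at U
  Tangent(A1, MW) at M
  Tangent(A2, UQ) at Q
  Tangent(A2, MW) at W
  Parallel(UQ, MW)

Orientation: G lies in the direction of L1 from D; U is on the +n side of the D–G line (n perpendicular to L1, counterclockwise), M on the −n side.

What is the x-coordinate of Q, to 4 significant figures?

16.65

Tangency of A1 to both parallel lines with radius 9.7 puts U and M at D ± 9.7·n: U = (-4.909, 8.366), M = (4.909, -8.366). Equal radii place Q and W the same way about G: Q = G + 9.7·n = (16.65, 21.02), W = G − 9.7·n = (26.47, 4.284). So Q.x = 16.65.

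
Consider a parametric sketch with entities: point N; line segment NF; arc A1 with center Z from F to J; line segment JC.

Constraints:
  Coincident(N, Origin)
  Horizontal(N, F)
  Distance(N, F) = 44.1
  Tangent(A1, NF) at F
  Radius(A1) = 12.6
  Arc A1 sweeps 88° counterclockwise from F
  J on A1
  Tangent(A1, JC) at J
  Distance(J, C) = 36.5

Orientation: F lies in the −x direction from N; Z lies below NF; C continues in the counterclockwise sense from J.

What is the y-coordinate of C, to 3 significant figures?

-48.6

N is at the origin; NF is horizontal with |NF| = 44.1 and F on the −x side, so F = (-44.1, 0.00). Tangency of A1 to NF means the radius ZF is perpendicular to NF, so Z = F + (0, -12.6) = (-44.1, -12.6). On A1, F sits at bearing 90° from Z; an 88° counterclockwise sweep puts J at bearing 178°, so J = Z + 12.6·(cos 178°, sin 178°) = (-56.7, -12.2). Since A1 is tangent to JC there, ZJ ⟂ JC, so JC runs along (−sin 178°, cos 178°); with |JC| = 36.5, C = (-58.0, -48.6). So C.y = -48.6.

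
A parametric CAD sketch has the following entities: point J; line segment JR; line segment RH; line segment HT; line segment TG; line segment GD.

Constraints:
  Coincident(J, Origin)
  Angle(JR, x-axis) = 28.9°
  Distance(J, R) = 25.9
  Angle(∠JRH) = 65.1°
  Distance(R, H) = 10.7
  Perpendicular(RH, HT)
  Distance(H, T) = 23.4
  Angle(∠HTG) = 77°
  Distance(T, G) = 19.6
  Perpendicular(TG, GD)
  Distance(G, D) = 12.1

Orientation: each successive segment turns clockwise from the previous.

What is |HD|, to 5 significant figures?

17.889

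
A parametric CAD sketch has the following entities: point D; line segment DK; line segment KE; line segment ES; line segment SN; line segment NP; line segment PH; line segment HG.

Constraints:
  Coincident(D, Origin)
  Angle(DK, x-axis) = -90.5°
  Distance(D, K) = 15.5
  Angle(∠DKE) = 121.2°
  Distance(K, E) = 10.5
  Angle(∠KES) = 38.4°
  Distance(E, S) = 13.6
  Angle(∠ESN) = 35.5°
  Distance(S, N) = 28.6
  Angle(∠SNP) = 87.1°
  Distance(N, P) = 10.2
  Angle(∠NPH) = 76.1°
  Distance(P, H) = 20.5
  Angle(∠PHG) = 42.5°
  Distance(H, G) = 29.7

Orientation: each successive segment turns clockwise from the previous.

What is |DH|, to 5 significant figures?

18.521

D is at the origin; DK runs at -90.5° with length 15.5, so K = (-0.13526, -15.499). ∠DKE = 121.2° gives KE at -149.30° from the x-axis; with |KE| = 10.5, E = (-9.1637, -20.860). ∠KES = 38.4° gives ES at 69.100° from the x-axis; with |ES| = 13.6, S = (-4.3121, -8.1549). ∠ESN = 35.5° gives SN at -75.400° from the x-axis; with |SN| = 28.6, N = (2.8971, -35.831). ∠SNP = 87.1° gives NP at -168.30° from the x-axis; with |NP| = 10.2, P = (-7.0910, -37.900). ∠NPH = 76.1° gives PH at 87.800° from the x-axis; with |PH| = 20.5, H = (-6.3040, -17.415). Then |DH| = |H − D| = 18.521.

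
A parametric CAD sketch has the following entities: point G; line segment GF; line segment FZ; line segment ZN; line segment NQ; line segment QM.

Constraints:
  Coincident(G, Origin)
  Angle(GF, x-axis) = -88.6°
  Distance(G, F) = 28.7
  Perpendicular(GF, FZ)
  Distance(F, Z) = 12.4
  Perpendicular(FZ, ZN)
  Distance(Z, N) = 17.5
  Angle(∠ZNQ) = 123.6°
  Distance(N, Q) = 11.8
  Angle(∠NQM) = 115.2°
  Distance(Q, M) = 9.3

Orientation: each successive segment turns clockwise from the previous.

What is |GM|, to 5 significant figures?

10.909

G is at the origin; GF runs at -88.6° with length 28.7, so F = (0.70120, -28.691). The perpendicularity gives FZ at right angles to GF, so FZ runs at -178.60°; with |FZ| = 12.4, Z = (-11.695, -28.994). FZ is perpendicular to ZN, so ZN runs at 91.400°; with |ZN| = 17.5, N = (-12.123, -11.500). ∠ZNQ = 123.6° gives NQ at 35.000° from the x-axis; with |NQ| = 11.8, Q = (-2.4567, -4.7314). ∠NQM = 115.2° gives QM at -29.800° from the x-axis; with |QM| = 9.3, M = (5.6136, -9.3533). Then |GM| = |M − G| = 10.909.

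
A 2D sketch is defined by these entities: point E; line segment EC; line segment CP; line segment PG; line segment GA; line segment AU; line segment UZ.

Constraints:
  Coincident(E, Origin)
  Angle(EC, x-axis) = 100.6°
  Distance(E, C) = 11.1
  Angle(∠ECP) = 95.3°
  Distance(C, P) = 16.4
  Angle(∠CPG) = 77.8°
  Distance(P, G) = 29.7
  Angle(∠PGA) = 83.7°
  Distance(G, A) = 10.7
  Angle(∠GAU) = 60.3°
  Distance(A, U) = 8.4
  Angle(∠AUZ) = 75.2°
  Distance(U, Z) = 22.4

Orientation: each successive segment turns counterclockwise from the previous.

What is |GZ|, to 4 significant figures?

12.64

∠GAU = 60.3° gives AU at 143.5° from the x-axis; with |AU| = 8.4, U = (-6.403, -9.615). ∠AUZ = 75.2° gives UZ at -111.7° from the x-axis; with |UZ| = 22.4, Z = (-14.69, -30.43). Then |GZ| = |Z − G| = 12.64.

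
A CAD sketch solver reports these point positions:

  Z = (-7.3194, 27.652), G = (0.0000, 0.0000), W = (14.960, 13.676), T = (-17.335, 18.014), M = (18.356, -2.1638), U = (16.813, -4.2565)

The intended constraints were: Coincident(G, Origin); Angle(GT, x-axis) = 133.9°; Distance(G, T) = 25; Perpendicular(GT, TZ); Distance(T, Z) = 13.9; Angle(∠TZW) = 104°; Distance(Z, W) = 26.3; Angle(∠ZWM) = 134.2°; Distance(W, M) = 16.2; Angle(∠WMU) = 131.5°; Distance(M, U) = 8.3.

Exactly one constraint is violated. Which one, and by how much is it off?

Distance(M, U) = 8.3 — off by 5.70.

G = (0.00, 0.00) ✓; GT at 133.9° ✓; |GT| = 25.00 ✓; ∠(GT, TZ) = 90.00° ✓; |TZ| = 13.90 ✓; ∠TZW = 104.0° ✓; |ZW| = 26.30 ✓; ∠ZWM = 134.2° ✓; |WM| = 16.20 ✓; ∠WMU = 131.5° ✓; |MU| = 2.600 ✗.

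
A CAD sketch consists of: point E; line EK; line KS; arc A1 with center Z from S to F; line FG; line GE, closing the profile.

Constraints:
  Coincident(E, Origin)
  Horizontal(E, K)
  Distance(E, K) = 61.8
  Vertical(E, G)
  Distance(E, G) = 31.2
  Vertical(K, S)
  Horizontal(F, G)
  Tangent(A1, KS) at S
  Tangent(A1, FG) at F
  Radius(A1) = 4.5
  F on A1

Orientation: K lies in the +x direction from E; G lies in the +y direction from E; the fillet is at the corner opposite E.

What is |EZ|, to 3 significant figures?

63.2

E is at the origin; EK is horizontal with |EK| = 61.8 and K on the +x side, so K = (61.8, 0.00). E and G share the same x with |EG| = 31.2 and G on the +y side, so G = (0.00, 31.2). The virtual corner opposite E is at (61.8, 31.2). Since A1 is tangent to KS there, ZS ⟂ KS and the tangent condition forces ZF to be normal to FG, with radius 4.5, so the center Z sits 4.5 in from both sides at Z = (57.3, 26.7). Then |EZ| = |Z − E| = 63.2.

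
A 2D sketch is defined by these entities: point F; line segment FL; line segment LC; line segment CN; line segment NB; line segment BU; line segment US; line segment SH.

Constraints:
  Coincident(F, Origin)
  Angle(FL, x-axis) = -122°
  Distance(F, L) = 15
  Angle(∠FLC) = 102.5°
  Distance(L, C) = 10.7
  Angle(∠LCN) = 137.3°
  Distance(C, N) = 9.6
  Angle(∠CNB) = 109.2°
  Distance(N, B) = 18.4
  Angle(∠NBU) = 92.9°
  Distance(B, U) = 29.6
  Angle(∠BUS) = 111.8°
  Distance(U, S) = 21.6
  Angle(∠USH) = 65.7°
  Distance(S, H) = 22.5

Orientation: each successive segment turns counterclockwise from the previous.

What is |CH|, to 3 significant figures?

7.75

F is at the origin; FL runs at -122.0° with length 15.0, so L = (-7.95, -12.7). ∠FLC = 102.5° gives LC at -44.5° from the x-axis; with |LC| = 10.7, C = (-0.317, -20.2). ∠LCN = 137.3° gives CN at -1.80° from the x-axis; with |CN| = 9.6, N = (9.28, -20.5). ∠CNB = 109.2° gives NB at 69.0° from the x-axis; with |NB| = 18.4, B = (15.9, -3.34). ∠NBU = 92.9° gives BU at 156° from the x-axis; with |BU| = 29.6, U = (-11.2, 8.65). ∠BUS = 111.8° gives US at -136° from the x-axis; with |US| = 21.6, S = (-26.6, -6.44). ∠USH = 65.7° gives SH at -21.4° from the x-axis; with |SH| = 22.5, H = (-5.70, -14.6). Then |CH| = |H − C| = 7.75.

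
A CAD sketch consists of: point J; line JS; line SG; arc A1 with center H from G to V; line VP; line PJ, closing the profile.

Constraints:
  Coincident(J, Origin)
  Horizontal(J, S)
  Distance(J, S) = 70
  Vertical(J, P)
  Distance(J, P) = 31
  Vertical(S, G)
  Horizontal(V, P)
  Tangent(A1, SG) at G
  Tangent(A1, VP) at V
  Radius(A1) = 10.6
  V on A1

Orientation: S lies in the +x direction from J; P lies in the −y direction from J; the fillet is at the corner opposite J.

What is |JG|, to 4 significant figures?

72.91

The virtual corner opposite J is at (70.00, -31.00). A1 meets SG tangentially, so HG is at right angles to SG and A1 meets VP tangentially, so HV is at right angles to VP, with radius 10.6, so the center H sits 10.6 in from both sides at H = (59.40, -20.40). That places the tangent points at G = (70.00, -20.40) on SG and V = (59.40, -31.00) on VP. Then |JG| = |G − J| = 72.91.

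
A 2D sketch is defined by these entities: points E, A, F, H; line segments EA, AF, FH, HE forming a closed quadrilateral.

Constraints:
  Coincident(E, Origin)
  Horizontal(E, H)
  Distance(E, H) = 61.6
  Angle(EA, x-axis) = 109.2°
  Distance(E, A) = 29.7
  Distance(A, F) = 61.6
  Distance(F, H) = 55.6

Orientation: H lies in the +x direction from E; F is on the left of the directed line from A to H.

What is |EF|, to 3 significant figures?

70.8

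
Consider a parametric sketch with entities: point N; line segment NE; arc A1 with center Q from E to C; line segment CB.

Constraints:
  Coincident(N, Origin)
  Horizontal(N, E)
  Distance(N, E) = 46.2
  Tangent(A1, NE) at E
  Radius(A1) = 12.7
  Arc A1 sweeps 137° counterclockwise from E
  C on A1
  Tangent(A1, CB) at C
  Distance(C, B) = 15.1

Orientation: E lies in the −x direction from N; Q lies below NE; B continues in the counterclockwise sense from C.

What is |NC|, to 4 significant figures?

59.10

A1 meets NE tangentially, so QE is at right angles to NE, so Q = E + (0, -12.7) = (-46.20, -12.70). On A1, E sits at bearing 90° from Q; a 137° counterclockwise sweep puts C at bearing 227°, so C = Q + 12.7·(cos 227°, sin 227°) = (-54.86, -21.99). Then |NC| = |C − N| = 59.10.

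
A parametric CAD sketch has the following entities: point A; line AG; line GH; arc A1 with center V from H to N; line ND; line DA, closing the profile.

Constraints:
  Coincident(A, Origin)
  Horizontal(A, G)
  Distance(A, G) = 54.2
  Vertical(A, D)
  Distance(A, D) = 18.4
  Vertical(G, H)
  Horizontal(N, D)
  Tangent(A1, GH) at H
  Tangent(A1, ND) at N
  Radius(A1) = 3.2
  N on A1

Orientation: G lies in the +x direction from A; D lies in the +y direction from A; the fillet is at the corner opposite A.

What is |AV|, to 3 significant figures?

53.2

A is at the origin; A and G share the same y with |AG| = 54.2 and G on the +x side, so G = (54.2, 0.00). AD is vertical with |AD| = 18.4 and D on the +y side, so D = (0.00, 18.4). The virtual corner opposite A is at (54.2, 18.4). Since A1 is tangent to GH there, VH ⟂ GH and the tangent condition forces VN to be normal to ND, with radius 3.2, so the center V sits 3.2 in from both sides at V = (51.0, 15.2). Then |AV| = |V − A| = 53.2.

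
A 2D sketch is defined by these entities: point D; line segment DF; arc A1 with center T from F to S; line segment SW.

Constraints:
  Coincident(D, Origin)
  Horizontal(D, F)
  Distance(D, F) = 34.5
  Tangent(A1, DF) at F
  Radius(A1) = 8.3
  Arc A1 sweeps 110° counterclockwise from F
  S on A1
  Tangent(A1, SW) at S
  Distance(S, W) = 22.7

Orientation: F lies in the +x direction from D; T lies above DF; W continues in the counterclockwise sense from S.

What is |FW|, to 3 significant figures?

32.5

D is at the origin; D and F share the same y with |DF| = 34.5 and F on the +x side, so F = (34.5, 0.00). Since A1 is tangent to DF there, TF ⟂ DF, so T = F + (0, 8.3) = (34.5, 8.30). On A1, F sits at bearing -90° from T; a 110° counterclockwise sweep puts S at bearing 20°, so S = T + 8.3·(cos 20°, sin 20°) = (42.3, 11.1). A1 meets SW tangentially, so TS is at right angles to SW, so SW runs along (−sin 20°, cos 20°); with |SW| = 22.7, W = (34.5, 32.5). Then |FW| = |W − F| = 32.5.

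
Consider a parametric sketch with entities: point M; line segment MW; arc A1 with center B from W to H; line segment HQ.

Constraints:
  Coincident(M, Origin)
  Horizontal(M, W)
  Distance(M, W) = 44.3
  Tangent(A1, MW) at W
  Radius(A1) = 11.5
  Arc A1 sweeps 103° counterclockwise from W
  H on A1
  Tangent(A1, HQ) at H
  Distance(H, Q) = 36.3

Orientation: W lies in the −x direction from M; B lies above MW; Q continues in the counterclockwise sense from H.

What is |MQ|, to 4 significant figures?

64.41

M is at the origin; M and W share the same y with |MW| = 44.3 and W on the −x side, so W = (-44.30, 0.000). Tangency of A1 to MW means the radius BW is perpendicular to MW, so B = W + (0, 11.5) = (-44.30, 11.50). On A1, W sits at bearing -90° from B; a 103° counterclockwise sweep puts H at bearing 13°, so H = B + 11.5·(cos 13°, sin 13°) = (-33.09, 14.09). Since A1 is tangent to HQ there, BH ⟂ HQ, so HQ runs along (−sin 13°, cos 13°); with |HQ| = 36.3, Q = (-41.26, 49.46). Then |MQ| = |Q − M| = 64.41.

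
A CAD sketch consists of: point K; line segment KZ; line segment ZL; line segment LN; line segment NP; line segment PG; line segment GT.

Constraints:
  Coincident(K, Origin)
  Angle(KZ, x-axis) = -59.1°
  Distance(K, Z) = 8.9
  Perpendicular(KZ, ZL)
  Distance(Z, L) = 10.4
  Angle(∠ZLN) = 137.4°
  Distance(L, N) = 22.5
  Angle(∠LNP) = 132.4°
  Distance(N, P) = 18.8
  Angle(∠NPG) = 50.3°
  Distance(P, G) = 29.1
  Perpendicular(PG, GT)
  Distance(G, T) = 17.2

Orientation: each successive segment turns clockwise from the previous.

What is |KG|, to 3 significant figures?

7.92

∠LNP = 132.4° gives NP at 121° from the x-axis; with |NP| = 18.8, P = (-36.0, 7.75). ∠NPG = 50.3° gives PG at -9.00° from the x-axis; with |PG| = 29.1, G = (-7.24, 3.20). Then |KG| = |G − K| = 7.92.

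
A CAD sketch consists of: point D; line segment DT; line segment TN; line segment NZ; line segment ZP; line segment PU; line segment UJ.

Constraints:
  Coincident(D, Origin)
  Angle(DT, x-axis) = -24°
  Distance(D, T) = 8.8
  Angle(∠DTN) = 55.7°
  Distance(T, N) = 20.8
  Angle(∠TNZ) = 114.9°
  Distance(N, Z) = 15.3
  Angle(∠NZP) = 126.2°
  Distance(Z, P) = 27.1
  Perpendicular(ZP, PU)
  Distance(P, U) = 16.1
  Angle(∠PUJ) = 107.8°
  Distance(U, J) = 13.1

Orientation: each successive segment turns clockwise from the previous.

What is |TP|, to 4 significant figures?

40.18

D is at the origin; DT runs at -24.0° with length 8.8, so T = (8.039, -3.579). ∠DTN = 55.7° gives TN at -148.3° from the x-axis; with |TN| = 20.8, N = (-9.658, -14.51). ∠TNZ = 114.9° gives NZ at 146.6° from the x-axis; with |NZ| = 15.3, Z = (-22.43, -6.087). ∠NZP = 126.2° gives ZP at 92.80° from the x-axis; with |ZP| = 27.1, P = (-23.75, 20.98). Then |TP| = |P − T| = 40.18.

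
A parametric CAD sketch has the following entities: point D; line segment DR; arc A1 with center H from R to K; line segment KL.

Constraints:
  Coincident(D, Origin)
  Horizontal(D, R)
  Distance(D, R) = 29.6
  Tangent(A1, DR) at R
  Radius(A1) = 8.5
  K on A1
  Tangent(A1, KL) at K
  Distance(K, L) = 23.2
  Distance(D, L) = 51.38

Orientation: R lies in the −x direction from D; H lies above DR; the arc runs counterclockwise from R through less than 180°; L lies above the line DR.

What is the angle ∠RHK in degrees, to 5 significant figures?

139.36°

Checks: |HK| = 8.500 ✓; ∠(HK, KL) = 90.00° ✓; |KL| = 23.20 ✓; |DL| = 51.38 ✓.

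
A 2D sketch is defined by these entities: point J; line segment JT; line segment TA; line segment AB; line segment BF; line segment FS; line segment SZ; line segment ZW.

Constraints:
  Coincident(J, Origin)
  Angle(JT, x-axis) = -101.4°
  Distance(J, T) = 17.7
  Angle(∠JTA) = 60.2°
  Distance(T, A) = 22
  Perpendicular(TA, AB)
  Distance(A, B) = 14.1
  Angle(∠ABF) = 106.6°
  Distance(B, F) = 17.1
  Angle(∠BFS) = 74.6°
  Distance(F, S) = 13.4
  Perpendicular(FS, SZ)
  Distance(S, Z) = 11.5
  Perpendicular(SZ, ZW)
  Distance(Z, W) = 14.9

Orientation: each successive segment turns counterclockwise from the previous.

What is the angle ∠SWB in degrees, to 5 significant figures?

77.196°

J is at the origin; JT runs at -101.4° with length 17.7, so T = (-3.4985, -17.351). ∠JTA = 60.2° gives TA at 18.400° from the x-axis; with |TA| = 22.0, A = (17.377, -10.407). TA is perpendicular to AB, so AB runs at 108.40°; with |AB| = 14.1, B = (12.926, 2.9726). ∠ABF = 106.6° gives BF at -178.20° from the x-axis; with |BF| = 17.1, F = (-4.1655, 2.4355). ∠BFS = 74.6° gives FS at -72.800° from the x-axis; with |FS| = 13.4, S = (-0.20299, -10.365). FS is perpendicular to SZ, so SZ runs at 17.200°; with |SZ| = 11.5, Z = (10.783, -6.9646). SZ is perpendicular to ZW, so ZW runs at 107.20°; with |ZW| = 14.9, W = (6.3767, 7.2691). Then cos ∠SWB = WS·WB / (|WS||WB|), giving 77.196°.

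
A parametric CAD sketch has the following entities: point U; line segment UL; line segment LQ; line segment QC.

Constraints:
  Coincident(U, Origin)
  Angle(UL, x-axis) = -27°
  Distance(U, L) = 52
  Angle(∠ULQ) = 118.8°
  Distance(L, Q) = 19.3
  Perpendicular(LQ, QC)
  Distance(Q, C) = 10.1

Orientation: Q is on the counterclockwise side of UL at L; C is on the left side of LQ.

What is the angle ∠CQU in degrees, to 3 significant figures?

44.2°

∠ULQ = 118.8°, so LQ runs at -27.0° + (180° − 118.8°) = 34.2° from the x-axis; with |LQ| = 19.3, Q = L + 19.3·(cos 34.2°, sin 34.2°) = (62.3, -12.8). LQ ⟂ QC; with |QC| = 10.1 on the left of LQ, C = Q + 10.1·(-0.562, 0.827) = (56.6, -4.41). Then cos ∠CQU = QC·QU / (|QC||QU|), giving 44.2°.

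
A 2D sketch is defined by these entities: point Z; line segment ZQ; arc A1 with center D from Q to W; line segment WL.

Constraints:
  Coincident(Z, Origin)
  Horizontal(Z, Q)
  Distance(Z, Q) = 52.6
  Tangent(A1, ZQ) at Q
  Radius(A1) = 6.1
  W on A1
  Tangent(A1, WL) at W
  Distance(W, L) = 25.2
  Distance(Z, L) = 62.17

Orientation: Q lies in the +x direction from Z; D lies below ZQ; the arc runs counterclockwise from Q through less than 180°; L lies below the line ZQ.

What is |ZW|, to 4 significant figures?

47.34

Checks: |DW| = 6.100 ✓; ∠(DW, WL) = 90.00° ✓; |WL| = 25.20 ✓; |ZL| = 62.17 ✓.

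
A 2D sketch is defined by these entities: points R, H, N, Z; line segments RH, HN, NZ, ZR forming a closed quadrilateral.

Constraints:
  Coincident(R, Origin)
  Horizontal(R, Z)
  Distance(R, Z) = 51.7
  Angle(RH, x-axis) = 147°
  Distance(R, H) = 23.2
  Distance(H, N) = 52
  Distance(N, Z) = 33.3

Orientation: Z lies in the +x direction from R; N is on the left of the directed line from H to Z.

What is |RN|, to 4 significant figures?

40.28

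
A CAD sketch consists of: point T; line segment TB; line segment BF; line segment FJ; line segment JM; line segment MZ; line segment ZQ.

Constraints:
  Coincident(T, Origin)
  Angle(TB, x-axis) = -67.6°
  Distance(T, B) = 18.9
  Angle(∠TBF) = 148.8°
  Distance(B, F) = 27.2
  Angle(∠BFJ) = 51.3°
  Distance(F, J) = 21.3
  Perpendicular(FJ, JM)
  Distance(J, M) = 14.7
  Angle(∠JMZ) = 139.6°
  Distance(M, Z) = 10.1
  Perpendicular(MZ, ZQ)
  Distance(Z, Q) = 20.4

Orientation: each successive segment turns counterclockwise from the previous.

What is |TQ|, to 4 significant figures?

40.09

T is at the origin; TB runs at -67.6° with length 18.9, so B = (7.202, -17.47). ∠TBF = 148.8° gives BF at -36.40° from the x-axis; with |BF| = 27.2, F = (29.10, -33.61). ∠BFJ = 51.3° gives FJ at 92.30° from the x-axis; with |FJ| = 21.3, J = (28.24, -12.33). FJ is perpendicular to JM, so JM runs at -177.7°; with |JM| = 14.7, M = (13.55, -12.92). ∠JMZ = 139.6° gives MZ at -137.3° from the x-axis; with |MZ| = 10.1, Z = (6.130, -19.77). MZ ⟂ ZQ, so ZQ runs at -47.30°; with |ZQ| = 20.4, Q = (19.96, -34.76). Then |TQ| = |Q − T| = 40.09.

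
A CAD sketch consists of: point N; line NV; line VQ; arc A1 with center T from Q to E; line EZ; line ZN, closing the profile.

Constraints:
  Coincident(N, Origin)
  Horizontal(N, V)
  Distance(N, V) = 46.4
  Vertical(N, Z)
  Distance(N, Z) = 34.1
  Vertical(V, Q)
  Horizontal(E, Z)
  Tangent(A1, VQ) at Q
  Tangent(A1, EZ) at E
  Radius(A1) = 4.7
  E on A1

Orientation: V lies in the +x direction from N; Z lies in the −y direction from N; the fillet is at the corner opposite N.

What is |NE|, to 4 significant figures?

53.87

The virtual corner opposite N is at (46.40, -34.10). Tangency of A1 to VQ means the radius TQ is perpendicular to VQ and A1 meets EZ tangentially, so TE is at right angles to EZ, with radius 4.7, so the center T sits 4.7 in from both sides at T = (41.70, -29.40). That places the tangent points at Q = (46.40, -29.40) on VQ and E = (41.70, -34.10) on EZ. Then |NE| = |E − N| = 53.87.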